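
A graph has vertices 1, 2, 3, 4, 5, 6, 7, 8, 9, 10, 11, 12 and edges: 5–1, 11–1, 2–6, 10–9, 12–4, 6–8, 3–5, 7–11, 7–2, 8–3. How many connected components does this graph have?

3

Starting from 9 we can reach 9, 10. That is one component of size 2.
Starting from 4 we can reach 4, 12. That is one component of size 2.
Starting from 1 we can reach 1, 2, 3, 5, 6, 7, 8, 11. That is one component of size 8.
Total: 3 components.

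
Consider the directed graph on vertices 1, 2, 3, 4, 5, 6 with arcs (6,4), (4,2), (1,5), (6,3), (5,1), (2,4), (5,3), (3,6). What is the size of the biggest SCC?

{1, 5} are all mutually reachable — one SCC of size 2.
{2, 4} are all mutually reachable — one SCC of size 2.
{3, 6} are all mutually reachable — one SCC of size 2.
The largest has 2 vertices.

2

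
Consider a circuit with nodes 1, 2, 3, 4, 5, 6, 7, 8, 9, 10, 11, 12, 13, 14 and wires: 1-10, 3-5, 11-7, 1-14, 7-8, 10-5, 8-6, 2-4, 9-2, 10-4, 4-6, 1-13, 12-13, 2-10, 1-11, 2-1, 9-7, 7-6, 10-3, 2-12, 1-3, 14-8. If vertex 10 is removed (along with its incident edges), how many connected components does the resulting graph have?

1

With 10 gone, the remaining components are: {1, 2, 3, 4, 5, 6, 7, 8, 9, 11, 12, 13, 14}.
That is 1 component.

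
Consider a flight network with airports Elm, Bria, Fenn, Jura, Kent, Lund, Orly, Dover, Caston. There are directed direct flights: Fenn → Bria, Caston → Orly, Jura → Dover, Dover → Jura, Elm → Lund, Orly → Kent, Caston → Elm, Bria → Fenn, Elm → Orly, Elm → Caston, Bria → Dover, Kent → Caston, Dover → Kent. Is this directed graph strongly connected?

There is no directed path from Jura to Fenn, so the graph is not strongly connected.

No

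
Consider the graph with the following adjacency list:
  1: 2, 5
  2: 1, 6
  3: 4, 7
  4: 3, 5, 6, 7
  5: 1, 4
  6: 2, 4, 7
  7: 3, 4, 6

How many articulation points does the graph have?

0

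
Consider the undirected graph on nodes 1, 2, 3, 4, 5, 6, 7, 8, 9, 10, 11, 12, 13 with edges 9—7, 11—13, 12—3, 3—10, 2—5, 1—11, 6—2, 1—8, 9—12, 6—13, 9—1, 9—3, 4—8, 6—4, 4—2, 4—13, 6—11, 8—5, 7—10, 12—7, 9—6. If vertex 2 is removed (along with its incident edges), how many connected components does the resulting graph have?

With 2 gone, the remaining components are: {1, 3, 4, 5, 6, 7, 8, 9, 10, 11, 12, 13}.
That is 1 component.

1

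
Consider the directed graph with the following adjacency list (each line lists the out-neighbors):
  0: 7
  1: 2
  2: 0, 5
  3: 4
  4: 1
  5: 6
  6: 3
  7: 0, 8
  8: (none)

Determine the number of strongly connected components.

3

{1, 2, 3, 4, 5, 6} are all mutually reachable — one SCC of size 6.
{0, 7} are all mutually reachable — one SCC of size 2.
{8} is an SCC by itself.
That gives 3 strongly connected components.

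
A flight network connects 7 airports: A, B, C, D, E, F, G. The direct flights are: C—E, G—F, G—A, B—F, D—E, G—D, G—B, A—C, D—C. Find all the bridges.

The edges on the cycle G-B-F-G are not bridges since each lies on that cycle.
Every edge lies on some cycle, so there are no bridges.

none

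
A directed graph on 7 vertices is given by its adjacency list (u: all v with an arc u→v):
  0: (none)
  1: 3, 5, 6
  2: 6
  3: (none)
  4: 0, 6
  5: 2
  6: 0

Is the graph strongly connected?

There is no directed path from 2 to 1, so the graph is not strongly connected.

No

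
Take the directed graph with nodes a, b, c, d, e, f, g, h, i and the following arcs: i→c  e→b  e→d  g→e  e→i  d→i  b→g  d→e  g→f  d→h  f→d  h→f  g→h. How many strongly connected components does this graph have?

4

{b, d, e, f, g, h} are all mutually reachable — one SCC of size 6.
{a} is an SCC by itself.
{c} is an SCC by itself.
{i} is an SCC by itself.
That gives 4 strongly connected components.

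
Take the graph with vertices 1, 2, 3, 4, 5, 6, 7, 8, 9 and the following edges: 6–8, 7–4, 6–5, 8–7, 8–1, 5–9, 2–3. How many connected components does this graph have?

2

Starting from 2 we can reach 2, 3. That is one component of size 2.
Starting from 1 we can reach 1, 4, 5, 6, 7, 8, 9. That is one component of size 7.
Total: 2 components.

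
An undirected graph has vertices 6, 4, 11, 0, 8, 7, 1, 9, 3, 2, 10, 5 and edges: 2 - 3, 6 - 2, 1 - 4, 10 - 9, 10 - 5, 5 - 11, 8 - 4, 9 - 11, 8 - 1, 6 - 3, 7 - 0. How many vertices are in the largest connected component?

Starting from 0 we can reach 0, 7. That is one component of size 2.
Starting from 1 we can reach 1, 4, 8. That is one component of size 3.
Starting from 2 we can reach 2, 3, 6. That is one component of size 3.
Starting from 5 we can reach 5, 9, 10, 11. That is one component of size 4.
The largest has 4 vertices.

4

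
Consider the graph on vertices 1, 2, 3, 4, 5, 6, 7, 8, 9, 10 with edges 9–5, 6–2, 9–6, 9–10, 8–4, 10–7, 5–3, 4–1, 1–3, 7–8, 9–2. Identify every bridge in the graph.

The edges on the cycle 9-6-2-9 are not bridges since each lies on that cycle.
Every edge lies on some cycle, so there are no bridges.

none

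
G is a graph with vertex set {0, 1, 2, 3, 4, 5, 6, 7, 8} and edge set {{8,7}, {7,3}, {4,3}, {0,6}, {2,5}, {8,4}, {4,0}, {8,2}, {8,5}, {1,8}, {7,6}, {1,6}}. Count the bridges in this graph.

The edges on the cycle 8-2-5-8 are not bridges since each lies on that cycle.
Every edge lies on some cycle, so there are no bridges.

0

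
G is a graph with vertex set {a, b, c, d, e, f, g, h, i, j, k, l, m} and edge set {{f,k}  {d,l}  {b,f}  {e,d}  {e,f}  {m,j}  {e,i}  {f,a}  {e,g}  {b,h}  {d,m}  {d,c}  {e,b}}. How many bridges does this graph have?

The edges on the cycle e-b-f-e are not bridges since each lies on that cycle.
But removing a—f disconnects a from f; removing b—h disconnects b from h; removing e—d disconnects e from d; removing d—m disconnects d from m — these are bridges.
In total 10 edges are bridges.

10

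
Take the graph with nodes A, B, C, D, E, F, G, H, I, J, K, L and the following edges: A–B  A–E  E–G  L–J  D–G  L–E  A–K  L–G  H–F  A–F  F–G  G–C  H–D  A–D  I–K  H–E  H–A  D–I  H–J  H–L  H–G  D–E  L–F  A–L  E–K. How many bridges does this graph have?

The edges on the cycle H-A-D-E-H are not bridges since each lies on that cycle.
But removing A–B disconnects A from B; removing C–G disconnects C from G — these are bridges.
That makes 2 bridges.

2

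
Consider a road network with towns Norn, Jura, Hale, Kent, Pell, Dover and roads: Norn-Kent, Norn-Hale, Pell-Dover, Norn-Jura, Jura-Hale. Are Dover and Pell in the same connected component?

Yes

From Dover we can reach Pell, Dover, which includes Pell.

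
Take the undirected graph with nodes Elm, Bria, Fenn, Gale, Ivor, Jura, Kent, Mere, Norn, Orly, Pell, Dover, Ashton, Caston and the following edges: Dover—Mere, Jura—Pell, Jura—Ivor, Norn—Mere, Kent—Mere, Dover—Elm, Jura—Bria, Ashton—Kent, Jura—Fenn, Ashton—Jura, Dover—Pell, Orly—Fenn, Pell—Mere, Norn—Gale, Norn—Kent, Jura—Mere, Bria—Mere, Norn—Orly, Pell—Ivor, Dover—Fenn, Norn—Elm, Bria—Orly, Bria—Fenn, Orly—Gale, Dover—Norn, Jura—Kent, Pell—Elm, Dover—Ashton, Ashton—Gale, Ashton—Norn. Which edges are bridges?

none

The edges on the cycle Dover-Ashton-Jura-Pell-Elm-Dover are not bridges since each lies on that cycle.
Every edge lies on some cycle, so there are no bridges.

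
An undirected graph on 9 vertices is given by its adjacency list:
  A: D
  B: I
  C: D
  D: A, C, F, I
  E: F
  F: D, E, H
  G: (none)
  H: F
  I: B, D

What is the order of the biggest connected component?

G is isolated — a component by itself.
Starting from A we can reach A, B, C, D, E, F, H, I. That is one component of size 8.
The largest has 8 vertices.

8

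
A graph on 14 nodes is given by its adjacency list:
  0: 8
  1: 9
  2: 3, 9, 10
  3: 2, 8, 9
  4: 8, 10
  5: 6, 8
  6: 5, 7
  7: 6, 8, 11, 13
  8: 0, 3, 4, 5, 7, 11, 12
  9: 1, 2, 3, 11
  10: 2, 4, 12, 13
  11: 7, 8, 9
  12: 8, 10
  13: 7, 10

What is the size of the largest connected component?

14

Starting from 0 we can reach 0, 1, 2, 3, 4, 5, 6, 7, 8, 9, 10, 11, 12, 13. That is one component of size 14.
The largest has 14 vertices.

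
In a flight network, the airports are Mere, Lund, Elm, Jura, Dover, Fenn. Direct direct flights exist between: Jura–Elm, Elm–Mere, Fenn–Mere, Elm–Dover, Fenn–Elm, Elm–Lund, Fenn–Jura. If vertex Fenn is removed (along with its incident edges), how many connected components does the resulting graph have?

With Fenn gone, the remaining components are: {Elm, Jura, Lund, Mere, Dover}.
That is 1 component.

1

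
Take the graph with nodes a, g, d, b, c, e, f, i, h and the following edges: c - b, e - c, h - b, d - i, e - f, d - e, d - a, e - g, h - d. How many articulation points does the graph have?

2

Removing d increases the component count from 1 to 3, so d is a cut vertex.
Removing e increases the component count from 1 to 3, so e is a cut vertex.
By contrast removing f leaves 1 component; it is not a cut vertex. No other vertex is a cut vertex either.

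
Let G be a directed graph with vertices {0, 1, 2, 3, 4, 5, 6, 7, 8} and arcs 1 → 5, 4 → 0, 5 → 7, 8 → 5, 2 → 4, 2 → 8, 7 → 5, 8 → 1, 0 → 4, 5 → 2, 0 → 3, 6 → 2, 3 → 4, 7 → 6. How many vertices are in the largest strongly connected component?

{1, 2, 5, 6, 7, 8} are all mutually reachable — one SCC of size 6.
{0, 3, 4} are all mutually reachable — one SCC of size 3.
The largest has 6 vertices.

6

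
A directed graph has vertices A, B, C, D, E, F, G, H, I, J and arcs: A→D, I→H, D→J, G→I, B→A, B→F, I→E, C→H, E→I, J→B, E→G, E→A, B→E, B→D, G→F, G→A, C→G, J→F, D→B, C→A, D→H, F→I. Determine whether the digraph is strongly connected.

There is no directed path from E to C, so the graph is not strongly connected.

No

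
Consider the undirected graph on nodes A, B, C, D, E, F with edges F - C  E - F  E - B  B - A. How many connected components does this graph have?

2

D is isolated — a component by itself.
Starting from A we can reach A, B, C, E, F. That is one component of size 5.
Total: 2 components.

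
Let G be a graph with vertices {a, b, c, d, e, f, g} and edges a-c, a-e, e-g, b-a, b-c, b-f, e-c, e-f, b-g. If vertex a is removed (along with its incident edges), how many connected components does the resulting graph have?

2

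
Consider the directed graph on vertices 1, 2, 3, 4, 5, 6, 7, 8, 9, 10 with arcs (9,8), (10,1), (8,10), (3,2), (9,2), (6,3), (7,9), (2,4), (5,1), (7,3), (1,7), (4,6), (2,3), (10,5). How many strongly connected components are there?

2

{1, 5, 7, 8, 9, 10} are all mutually reachable — one SCC of size 6.
{2, 3, 4, 6} are all mutually reachable — one SCC of size 4.
That gives 2 strongly connected components.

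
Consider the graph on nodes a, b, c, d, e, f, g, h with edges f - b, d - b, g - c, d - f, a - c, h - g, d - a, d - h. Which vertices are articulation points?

d

Removing d increases the component count from 2 to 3, so d is a cut vertex.
By contrast removing f leaves 2 components; it is not a cut vertex. No other vertex is a cut vertex either.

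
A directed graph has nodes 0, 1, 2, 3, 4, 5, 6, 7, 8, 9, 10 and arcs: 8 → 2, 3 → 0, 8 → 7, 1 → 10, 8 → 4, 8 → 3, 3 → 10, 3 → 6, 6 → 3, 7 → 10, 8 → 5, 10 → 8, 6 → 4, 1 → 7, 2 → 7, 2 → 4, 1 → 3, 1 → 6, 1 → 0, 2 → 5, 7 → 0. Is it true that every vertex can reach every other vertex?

There is no directed path from 2 to 9, so the graph is not strongly connected.

No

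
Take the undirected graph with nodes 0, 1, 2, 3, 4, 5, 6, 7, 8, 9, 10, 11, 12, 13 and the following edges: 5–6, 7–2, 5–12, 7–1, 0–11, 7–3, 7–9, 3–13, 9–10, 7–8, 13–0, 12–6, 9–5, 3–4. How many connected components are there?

Starting from 0 we can reach 0, 1, 2, 3, 4, 5, 6, 7, 8, 9, 10, 11, 12, 13. That is one component of size 14.
Total: 1 component.

1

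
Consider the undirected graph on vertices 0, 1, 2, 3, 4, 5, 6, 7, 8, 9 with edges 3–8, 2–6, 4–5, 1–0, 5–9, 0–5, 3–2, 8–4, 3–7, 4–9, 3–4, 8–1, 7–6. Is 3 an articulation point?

Yes

Deleting 3 raises the number of components from 1 to 2, so 3 is a cut vertex.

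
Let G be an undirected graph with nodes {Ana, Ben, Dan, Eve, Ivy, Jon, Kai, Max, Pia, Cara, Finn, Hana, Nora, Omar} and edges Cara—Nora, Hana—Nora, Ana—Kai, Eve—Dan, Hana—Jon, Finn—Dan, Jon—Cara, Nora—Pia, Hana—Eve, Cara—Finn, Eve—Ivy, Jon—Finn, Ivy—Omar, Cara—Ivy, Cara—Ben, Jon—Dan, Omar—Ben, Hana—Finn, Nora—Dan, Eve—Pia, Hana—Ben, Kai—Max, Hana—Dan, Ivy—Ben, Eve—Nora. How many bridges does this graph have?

The edges on the cycle Hana-Jon-Cara-Finn-Hana are not bridges since each lies on that cycle.
But removing Kai—Max disconnects Kai from Max; removing Ana—Kai disconnects Ana from Kai — these are bridges.
That makes 2 bridges.

2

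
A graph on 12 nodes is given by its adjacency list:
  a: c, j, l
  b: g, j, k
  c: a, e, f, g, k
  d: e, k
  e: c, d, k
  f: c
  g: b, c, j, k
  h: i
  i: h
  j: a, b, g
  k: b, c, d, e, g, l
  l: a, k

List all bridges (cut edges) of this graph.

The edges on the cycle k-g-j-a-l-k are not bridges since each lies on that cycle.
But removing h-i disconnects h from i; removing f-c disconnects f from c — these are bridges.

c-f, h-i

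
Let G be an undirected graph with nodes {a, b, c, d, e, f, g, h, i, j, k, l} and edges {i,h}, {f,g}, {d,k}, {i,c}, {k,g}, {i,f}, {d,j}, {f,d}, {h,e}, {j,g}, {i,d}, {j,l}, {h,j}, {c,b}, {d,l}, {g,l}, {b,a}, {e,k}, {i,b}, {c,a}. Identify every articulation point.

i

Removing i increases the component count from 1 to 2, so i is a cut vertex.
By contrast removing l leaves 1 component; it is not a cut vertex. No other vertex is a cut vertex either.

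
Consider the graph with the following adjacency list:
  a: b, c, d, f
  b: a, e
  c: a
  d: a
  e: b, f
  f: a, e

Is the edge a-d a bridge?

Yes

Removing a-d leaves no path between a and d: the component count goes from 1 to 2. So it is a bridge.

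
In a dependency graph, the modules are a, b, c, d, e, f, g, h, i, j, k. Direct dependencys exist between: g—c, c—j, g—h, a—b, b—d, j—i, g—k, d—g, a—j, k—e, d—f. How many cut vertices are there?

4

Removing d increases the component count from 1 to 2, so d is a cut vertex.
Removing g increases the component count from 1 to 3, so g is a cut vertex.
Removing j increases the component count from 1 to 2, so j is a cut vertex.
Likewise k is a cut vertex.
By contrast removing c leaves 1 component; it is not a cut vertex. No other vertex is a cut vertex either.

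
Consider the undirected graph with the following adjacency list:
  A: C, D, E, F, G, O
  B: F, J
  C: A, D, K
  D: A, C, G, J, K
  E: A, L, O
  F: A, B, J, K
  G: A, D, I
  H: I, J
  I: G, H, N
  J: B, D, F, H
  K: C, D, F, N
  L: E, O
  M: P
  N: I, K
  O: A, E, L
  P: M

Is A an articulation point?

Yes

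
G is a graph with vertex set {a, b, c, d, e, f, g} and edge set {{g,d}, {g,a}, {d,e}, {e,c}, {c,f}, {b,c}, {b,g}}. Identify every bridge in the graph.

The edges on the cycle b-g-d-e-c-b are not bridges since each lies on that cycle.
But removing g-a disconnects g from a; removing c-f disconnects c from f — these are bridges.

a-g, c-f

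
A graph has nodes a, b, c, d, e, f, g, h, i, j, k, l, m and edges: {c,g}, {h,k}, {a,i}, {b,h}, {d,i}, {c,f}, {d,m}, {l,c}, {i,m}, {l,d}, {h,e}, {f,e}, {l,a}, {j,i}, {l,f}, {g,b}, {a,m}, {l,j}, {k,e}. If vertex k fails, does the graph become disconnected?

Deleting k leaves 1 component (was 1) (its neighbors e, h remain connected to each other), so k is not a cut vertex.

No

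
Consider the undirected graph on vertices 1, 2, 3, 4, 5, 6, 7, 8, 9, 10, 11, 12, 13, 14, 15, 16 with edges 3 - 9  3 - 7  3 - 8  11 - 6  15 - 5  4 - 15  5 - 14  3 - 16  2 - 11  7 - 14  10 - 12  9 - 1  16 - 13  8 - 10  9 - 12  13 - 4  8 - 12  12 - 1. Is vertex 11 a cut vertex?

Yes

Deleting 11 raises the number of components from 2 to 3, so 11 is a cut vertex.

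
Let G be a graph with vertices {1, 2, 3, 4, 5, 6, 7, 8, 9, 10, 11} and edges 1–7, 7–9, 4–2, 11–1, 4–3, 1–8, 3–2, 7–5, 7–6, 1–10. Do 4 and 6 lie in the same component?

The component containing 4 is {2, 3, 4}, and 6 is not in it.

No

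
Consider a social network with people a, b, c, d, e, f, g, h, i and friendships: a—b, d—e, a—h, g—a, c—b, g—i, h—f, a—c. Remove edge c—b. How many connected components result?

2

c and b are still connected via c-a-b, so the component count stays at 2.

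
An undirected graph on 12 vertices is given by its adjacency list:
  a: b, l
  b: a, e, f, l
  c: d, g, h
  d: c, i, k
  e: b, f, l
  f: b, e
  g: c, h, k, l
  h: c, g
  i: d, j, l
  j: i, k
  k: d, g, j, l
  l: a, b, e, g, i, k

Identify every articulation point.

l

Removing l increases the component count from 1 to 2, so l is a cut vertex.
By contrast removing f leaves 1 component; it is not a cut vertex. No other vertex is a cut vertex either.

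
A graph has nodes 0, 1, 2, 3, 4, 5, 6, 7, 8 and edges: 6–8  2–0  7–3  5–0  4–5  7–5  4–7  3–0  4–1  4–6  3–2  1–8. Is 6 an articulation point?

Deleting 6 leaves 1 component (was 1) (its neighbors 4, 8 remain connected to each other), so 6 is not a cut vertex.

No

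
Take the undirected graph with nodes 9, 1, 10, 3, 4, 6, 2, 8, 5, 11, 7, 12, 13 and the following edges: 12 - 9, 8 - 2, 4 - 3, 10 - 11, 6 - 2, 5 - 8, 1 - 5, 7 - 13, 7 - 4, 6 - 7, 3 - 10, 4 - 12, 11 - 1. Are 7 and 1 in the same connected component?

From 7 we can reach 1, 2, 3, 4, 5, 6, 7, 8, 9, 10, 11, 12, 13, which includes 1.

Yes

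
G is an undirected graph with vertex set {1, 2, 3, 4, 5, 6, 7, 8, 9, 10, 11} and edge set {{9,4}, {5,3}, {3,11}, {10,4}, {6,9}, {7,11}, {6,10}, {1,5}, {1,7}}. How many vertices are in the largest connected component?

5

2 is isolated — a component by itself.
8 is isolated — a component by itself.
Starting from 4 we can reach 4, 6, 9, 10. That is one component of size 4.
Starting from 1 we can reach 1, 3, 5, 7, 11. That is one component of size 5.
The largest has 5 vertices.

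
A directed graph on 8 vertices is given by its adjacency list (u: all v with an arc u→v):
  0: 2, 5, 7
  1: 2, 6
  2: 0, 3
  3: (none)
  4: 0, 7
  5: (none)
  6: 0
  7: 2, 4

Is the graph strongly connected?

There is no directed path from 0 to 6, so the graph is not strongly connected.

No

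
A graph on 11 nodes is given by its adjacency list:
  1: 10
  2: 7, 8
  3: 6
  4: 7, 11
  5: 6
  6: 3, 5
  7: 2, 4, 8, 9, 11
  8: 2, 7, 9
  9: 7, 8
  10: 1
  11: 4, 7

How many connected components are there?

3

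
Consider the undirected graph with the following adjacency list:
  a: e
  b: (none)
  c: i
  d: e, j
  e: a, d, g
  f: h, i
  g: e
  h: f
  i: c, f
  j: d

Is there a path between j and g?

Yes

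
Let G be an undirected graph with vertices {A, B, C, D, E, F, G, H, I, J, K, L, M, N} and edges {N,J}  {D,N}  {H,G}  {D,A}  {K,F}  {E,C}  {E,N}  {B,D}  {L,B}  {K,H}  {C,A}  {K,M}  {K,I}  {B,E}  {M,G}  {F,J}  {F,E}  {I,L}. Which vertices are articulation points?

Removing K increases the component count from 1 to 2, so K is a cut vertex.
By contrast removing E leaves 1 component; it is not a cut vertex. No other vertex is a cut vertex either.

K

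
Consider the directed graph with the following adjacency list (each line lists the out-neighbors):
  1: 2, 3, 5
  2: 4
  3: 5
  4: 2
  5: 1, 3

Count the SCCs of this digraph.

{1, 3, 5} are all mutually reachable — one SCC of size 3.
{2, 4} are all mutually reachable — one SCC of size 2.
That gives 2 strongly connected components.

2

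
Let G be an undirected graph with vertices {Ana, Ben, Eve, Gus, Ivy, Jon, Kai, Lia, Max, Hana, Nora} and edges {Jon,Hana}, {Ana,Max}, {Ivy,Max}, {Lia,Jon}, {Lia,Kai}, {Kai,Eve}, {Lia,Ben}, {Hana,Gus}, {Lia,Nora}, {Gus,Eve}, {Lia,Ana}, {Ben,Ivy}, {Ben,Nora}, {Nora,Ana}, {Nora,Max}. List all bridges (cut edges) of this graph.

none

The edges on the cycle Lia-Ben-Ivy-Max-Ana-Lia are not bridges since each lies on that cycle.
Every edge lies on some cycle, so there are no bridges.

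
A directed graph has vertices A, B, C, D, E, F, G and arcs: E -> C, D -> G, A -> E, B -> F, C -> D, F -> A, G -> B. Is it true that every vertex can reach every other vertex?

Yes

From F we can reach every vertex (A, B, C, D, E, F, G), and every vertex can reach F (A, B, C, D, E, F, G). So the whole graph is one strongly connected component.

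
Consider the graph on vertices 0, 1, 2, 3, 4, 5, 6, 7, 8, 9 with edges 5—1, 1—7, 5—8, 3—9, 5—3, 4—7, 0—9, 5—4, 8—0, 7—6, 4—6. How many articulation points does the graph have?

Removing 5 increases the component count from 2 to 3, so 5 is a cut vertex.
By contrast removing 6 leaves 2 components; it is not a cut vertex. No other vertex is a cut vertex either.

1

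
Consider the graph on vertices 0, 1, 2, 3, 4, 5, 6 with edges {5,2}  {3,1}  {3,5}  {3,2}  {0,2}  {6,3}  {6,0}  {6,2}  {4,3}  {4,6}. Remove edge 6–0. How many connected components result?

1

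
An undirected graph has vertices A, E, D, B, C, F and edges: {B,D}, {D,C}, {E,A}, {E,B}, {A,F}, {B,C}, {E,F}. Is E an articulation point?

Yes

Deleting E raises the number of components from 1 to 2, so E is a cut vertex.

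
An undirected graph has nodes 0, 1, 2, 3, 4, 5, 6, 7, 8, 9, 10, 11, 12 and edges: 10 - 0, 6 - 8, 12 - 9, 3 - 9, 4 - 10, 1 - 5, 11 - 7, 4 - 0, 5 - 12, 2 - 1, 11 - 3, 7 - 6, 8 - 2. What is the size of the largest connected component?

Starting from 0 we can reach 0, 4, 10. That is one component of size 3.
Starting from 1 we can reach 1, 2, 3, 5, 6, 7, 8, 9, 11, 12. That is one component of size 10.
The largest has 10 vertices.

10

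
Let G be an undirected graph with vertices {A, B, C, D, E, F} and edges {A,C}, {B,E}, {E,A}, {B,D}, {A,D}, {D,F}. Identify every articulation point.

A, D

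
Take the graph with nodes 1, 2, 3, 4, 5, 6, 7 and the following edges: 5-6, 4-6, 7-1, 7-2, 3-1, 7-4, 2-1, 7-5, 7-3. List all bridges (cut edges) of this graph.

The edges on the cycle 7-5-6-4-7 are not bridges since each lies on that cycle.
Every edge lies on some cycle, so there are no bridges.

none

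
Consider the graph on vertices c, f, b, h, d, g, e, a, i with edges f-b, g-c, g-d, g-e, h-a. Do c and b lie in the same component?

No

The component containing c is {c, d, e, g}, and b is not in it.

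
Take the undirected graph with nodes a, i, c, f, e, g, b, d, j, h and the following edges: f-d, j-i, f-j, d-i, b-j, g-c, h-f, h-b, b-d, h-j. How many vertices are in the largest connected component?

e is isolated — a component by itself.
a is isolated — a component by itself.
Starting from c we can reach c, g. That is one component of size 2.
Starting from b we can reach b, d, f, h, i, j. That is one component of size 6.
The largest has 6 vertices.

6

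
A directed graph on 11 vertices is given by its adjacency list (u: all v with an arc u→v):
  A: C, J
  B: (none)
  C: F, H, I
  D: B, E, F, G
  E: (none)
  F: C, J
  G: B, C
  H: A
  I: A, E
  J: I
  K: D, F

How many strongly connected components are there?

{A, C, F, H, I, J} are all mutually reachable — one SCC of size 6.
{G} is an SCC by itself.
{K} is an SCC by itself.
{E} is an SCC by itself.
{B} is an SCC by itself.
(and 1 more singleton SCC)
That gives 6 strongly connected components.

6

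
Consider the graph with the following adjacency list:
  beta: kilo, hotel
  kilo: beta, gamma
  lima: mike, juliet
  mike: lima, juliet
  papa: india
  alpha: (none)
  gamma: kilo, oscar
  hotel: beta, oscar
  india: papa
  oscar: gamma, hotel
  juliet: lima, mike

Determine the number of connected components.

4

alpha is isolated — a component by itself.
Starting from papa we can reach papa, india. That is one component of size 2.
Starting from lima we can reach lima, mike, juliet. That is one component of size 3.
Starting from beta we can reach beta, kilo, gamma, hotel, oscar. That is one component of size 5.
Total: 4 components.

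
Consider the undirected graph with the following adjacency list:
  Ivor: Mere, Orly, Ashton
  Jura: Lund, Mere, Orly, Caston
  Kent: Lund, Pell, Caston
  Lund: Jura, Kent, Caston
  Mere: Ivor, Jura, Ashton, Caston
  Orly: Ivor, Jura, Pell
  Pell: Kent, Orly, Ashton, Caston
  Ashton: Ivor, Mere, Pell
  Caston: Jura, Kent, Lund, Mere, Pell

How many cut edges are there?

0

The edges on the cycle Caston-Mere-Ivor-Orly-Pell-Caston are not bridges since each lies on that cycle.
Every edge lies on some cycle, so there are no bridges.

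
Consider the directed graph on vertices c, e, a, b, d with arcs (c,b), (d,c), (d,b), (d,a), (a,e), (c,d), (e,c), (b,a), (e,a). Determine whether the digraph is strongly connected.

Yes

From d we can reach every vertex (a, b, c, d, e), and every vertex can reach d (a, b, c, d, e). So the whole graph is one strongly connected component.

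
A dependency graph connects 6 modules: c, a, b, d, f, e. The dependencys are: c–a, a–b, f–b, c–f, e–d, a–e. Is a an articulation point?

Deleting a raises the number of components from 1 to 2, so a is a cut vertex.

Yes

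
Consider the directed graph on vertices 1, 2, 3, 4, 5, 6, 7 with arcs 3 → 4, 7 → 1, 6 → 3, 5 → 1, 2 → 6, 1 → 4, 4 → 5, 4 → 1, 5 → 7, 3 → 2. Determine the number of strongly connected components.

2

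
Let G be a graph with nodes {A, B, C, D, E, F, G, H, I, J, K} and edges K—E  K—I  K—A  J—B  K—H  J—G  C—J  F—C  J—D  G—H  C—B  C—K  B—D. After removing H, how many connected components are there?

1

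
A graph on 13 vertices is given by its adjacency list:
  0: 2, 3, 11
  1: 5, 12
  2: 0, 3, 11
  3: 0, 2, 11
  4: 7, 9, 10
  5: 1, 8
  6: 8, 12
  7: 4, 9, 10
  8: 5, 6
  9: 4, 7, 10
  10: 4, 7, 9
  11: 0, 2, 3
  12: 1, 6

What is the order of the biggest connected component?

Starting from 0 we can reach 0, 2, 3, 11. That is one component of size 4.
Starting from 4 we can reach 4, 7, 9, 10. That is one component of size 4.
Starting from 1 we can reach 1, 5, 6, 8, 12. That is one component of size 5.
The largest has 5 vertices.

5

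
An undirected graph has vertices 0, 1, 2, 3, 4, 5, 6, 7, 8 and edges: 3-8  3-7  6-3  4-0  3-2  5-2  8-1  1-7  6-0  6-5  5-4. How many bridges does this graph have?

0

The edges on the cycle 3-8-1-7-3 are not bridges since each lies on that cycle.
Every edge lies on some cycle, so there are no bridges.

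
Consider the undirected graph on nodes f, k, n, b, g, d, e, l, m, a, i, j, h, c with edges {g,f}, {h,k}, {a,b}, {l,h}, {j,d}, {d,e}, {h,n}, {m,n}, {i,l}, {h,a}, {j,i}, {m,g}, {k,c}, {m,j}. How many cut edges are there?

The edges on the cycle m-j-i-l-h-n-m are not bridges since each lies on that cycle.
But removing h-a disconnects h from a; removing j-d disconnects j from d; removing b-a disconnects b from a; removing m-g disconnects m from g — these are bridges.
In total 8 edges are bridges.

8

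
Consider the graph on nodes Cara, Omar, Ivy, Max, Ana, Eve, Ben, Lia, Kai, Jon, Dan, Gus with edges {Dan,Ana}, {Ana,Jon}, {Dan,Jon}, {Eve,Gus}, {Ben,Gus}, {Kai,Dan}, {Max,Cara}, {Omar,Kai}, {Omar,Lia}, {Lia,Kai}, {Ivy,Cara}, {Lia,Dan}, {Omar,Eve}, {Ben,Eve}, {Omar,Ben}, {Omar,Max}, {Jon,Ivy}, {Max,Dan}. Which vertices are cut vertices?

Omar

Removing Omar increases the component count from 1 to 2, so Omar is a cut vertex.
By contrast removing Lia leaves 1 component; it is not a cut vertex. No other vertex is a cut vertex either.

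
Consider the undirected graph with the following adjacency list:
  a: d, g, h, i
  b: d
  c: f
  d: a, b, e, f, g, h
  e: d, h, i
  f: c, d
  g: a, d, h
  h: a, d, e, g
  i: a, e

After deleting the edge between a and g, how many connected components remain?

a and g are still connected via a-d-g, so the component count stays at 1.

1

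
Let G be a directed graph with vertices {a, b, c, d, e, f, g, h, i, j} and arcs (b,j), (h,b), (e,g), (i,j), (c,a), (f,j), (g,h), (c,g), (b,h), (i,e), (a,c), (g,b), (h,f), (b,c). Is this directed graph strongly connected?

No

There is no directed path from g to i, so the graph is not strongly connected.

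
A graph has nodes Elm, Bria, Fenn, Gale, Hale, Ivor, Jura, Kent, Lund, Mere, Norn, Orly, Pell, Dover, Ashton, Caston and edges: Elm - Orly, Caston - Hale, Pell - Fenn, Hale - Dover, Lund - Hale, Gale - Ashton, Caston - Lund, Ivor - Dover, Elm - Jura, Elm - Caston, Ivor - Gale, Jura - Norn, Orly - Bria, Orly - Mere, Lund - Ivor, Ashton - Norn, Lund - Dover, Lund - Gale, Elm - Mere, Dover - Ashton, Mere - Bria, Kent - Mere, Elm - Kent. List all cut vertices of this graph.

Elm

Removing Elm increases the component count from 2 to 3, so Elm is a cut vertex.
By contrast removing Lund leaves 2 components; it is not a cut vertex. No other vertex is a cut vertex either.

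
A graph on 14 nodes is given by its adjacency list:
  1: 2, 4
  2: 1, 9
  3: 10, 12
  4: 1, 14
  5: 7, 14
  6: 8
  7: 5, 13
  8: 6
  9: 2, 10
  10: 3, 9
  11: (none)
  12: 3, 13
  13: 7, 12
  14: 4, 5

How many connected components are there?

3

11 is isolated — a component by itself.
Starting from 6 we can reach 6, 8. That is one component of size 2.
Starting from 1 we can reach 1, 2, 3, 4, 5, 7, 9, 10, 12, 13, 14. That is one component of size 11.
Total: 3 components.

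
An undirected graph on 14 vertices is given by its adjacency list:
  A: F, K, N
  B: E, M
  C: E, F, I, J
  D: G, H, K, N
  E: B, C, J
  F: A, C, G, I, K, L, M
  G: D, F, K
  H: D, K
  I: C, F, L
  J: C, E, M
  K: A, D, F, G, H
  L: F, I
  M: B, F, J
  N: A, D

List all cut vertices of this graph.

F

Removing F increases the component count from 1 to 2, so F is a cut vertex.
By contrast removing H leaves 1 component; it is not a cut vertex. No other vertex is a cut vertex either.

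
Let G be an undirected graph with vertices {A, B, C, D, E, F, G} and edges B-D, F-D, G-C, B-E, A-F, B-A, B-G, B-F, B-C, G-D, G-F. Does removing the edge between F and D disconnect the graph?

No

After removing F-D, the path F-B-D still connects them, so the edge is not a bridge.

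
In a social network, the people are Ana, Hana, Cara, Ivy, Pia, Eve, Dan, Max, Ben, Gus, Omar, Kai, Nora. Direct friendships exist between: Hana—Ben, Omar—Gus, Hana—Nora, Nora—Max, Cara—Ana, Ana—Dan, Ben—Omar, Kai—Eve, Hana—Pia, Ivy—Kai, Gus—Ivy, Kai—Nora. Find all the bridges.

The edges on the cycle Hana-Ben-Omar-Gus-Ivy-Kai-Nora-Hana are not bridges since each lies on that cycle.
But removing Ana—Dan disconnects Ana from Dan; removing Max—Nora disconnects Max from Nora; removing Cara—Ana disconnects Cara from Ana; removing Kai—Eve disconnects Kai from Eve — these are bridges.
In total 5 edges are bridges.

Ana-Cara, Ana-Dan, Eve-Kai, Hana-Pia, Max-Nora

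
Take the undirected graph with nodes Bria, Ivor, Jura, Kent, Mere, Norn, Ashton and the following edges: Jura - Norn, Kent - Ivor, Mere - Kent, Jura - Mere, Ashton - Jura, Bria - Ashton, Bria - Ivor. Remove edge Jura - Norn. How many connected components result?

2

Before removal there is 1 component.
Jura - Norn is a bridge — removing it separates Jura's side from Norn's side.
After removal: 2 components.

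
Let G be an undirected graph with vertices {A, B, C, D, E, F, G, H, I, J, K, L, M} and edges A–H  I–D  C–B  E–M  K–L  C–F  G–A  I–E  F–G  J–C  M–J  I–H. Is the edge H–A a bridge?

After removing H–A, the path H-I-E-M-J-C-F-G-A still connects them, so the edge is not a bridge.

No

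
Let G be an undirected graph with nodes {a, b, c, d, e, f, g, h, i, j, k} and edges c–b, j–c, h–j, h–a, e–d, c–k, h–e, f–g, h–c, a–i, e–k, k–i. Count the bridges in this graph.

3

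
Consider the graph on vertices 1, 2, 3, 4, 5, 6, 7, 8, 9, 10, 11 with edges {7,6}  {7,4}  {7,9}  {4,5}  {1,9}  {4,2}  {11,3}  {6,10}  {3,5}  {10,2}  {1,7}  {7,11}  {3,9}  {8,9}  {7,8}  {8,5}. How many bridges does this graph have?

The edges on the cycle 7-11-3-9-8-7 are not bridges since each lies on that cycle.
Every edge lies on some cycle, so there are no bridges.

0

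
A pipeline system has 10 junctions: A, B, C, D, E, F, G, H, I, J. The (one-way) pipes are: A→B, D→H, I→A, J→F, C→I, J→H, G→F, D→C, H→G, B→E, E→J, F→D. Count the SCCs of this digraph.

{A, B, C, D, E, F, G, H, I, J} are all mutually reachable — one SCC of size 10.
That gives 1 strongly connected component.

1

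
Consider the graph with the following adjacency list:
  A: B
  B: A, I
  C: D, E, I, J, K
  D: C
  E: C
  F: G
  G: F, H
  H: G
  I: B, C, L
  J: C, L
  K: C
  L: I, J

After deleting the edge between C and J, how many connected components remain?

C and J are still connected via C-I-L-J, so the component count stays at 2.

2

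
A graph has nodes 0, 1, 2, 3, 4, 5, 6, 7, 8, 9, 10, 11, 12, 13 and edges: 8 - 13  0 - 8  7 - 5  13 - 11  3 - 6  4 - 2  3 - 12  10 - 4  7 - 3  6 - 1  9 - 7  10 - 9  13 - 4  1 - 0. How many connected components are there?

1

Starting from 0 we can reach 0, 1, 2, 3, 4, 5, 6, 7, 8, 9, 10, 11, 12, 13. That is one component of size 14.
Total: 1 component.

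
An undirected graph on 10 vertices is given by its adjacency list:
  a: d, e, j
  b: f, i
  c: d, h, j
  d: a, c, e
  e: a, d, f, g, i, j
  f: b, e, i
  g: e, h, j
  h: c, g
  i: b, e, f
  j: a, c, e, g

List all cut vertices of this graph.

Removing e increases the component count from 1 to 2, so e is a cut vertex.
By contrast removing a leaves 1 component; it is not a cut vertex. No other vertex is a cut vertex either.

e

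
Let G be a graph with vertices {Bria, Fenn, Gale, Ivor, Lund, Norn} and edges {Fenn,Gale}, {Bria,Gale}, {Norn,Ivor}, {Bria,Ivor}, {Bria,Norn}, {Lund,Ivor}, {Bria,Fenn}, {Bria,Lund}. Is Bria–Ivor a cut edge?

After removing Bria–Ivor, the path Bria-Norn-Ivor still connects them, so the edge is not a bridge.

No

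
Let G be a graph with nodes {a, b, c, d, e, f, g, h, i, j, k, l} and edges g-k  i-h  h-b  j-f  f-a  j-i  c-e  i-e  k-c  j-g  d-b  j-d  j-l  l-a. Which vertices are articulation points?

j

Removing j increases the component count from 1 to 2, so j is a cut vertex.
By contrast removing f leaves 1 component; it is not a cut vertex. No other vertex is a cut vertex either.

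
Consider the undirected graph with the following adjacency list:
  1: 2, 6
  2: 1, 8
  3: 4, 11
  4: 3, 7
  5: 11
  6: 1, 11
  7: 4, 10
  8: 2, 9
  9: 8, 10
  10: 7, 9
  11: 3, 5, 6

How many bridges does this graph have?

1

The edges on the cycle 4-3-11-6-1-2-8-9-10-7-4 are not bridges since each lies on that cycle.
But removing 11-5 disconnects 11 from 5 — this is a bridge.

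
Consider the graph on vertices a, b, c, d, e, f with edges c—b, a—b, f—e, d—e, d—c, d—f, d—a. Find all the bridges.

The edges on the cycle d-f-e-d are not bridges since each lies on that cycle.
Every edge lies on some cycle, so there are no bridges.

none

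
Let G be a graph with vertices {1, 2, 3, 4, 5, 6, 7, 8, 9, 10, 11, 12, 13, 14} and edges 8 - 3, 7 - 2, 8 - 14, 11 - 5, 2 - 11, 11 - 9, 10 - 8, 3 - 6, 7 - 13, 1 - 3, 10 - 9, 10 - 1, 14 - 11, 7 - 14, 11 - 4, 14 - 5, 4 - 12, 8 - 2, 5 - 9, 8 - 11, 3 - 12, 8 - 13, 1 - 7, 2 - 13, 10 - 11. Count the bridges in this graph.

1

The edges on the cycle 8-3-12-4-11-14-8 are not bridges since each lies on that cycle.
But removing 6 - 3 disconnects 6 from 3 — this is a bridge.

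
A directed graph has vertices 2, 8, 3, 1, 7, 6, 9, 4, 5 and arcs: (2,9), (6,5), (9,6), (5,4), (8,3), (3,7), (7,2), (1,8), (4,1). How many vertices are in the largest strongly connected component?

9

{1, 2, 3, 4, 5, 6, 7, 8, 9} are all mutually reachable — one SCC of size 9.
The largest has 9 vertices.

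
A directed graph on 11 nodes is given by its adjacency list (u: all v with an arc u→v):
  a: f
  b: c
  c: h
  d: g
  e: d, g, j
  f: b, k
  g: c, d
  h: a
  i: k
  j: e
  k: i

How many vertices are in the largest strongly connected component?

5

{a, b, c, f, h} are all mutually reachable — one SCC of size 5.
{d, g} are all mutually reachable — one SCC of size 2.
{i, k} are all mutually reachable — one SCC of size 2.
{e, j} are all mutually reachable — one SCC of size 2.
The largest has 5 vertices.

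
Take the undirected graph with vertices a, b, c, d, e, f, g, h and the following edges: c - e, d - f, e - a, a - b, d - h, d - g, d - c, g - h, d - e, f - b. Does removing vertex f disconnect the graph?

No

Deleting f leaves 1 component (was 1) (its neighbors b, d remain connected to each other), so f is not a cut vertex.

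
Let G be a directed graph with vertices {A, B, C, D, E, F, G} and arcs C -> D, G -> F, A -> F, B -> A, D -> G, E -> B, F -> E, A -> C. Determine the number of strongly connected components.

1

{A, B, C, D, E, F, G} are all mutually reachable — one SCC of size 7.
That gives 1 strongly connected component.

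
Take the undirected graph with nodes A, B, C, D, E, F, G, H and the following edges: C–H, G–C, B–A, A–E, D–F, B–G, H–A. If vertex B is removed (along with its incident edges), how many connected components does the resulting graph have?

2

With B gone, the remaining components are: {D, F}; {A, C, E, G, H}.
That is 2 components.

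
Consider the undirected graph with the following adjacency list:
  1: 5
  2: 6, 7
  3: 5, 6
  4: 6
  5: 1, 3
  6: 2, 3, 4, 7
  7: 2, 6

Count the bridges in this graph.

The edges on the cycle 6-2-7-6 are not bridges since each lies on that cycle.
But removing 6-4 disconnects 6 from 4; removing 5-1 disconnects 5 from 1; removing 5-3 disconnects 5 from 3; removing 6-3 disconnects 6 from 3 — these are bridges.
That makes 4 bridges.

4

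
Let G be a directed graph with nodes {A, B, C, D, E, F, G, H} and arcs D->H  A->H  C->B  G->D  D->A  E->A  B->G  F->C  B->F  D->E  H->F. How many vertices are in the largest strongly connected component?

{A, B, C, D, E, F, G, H} are all mutually reachable — one SCC of size 8.
The largest has 8 vertices.

8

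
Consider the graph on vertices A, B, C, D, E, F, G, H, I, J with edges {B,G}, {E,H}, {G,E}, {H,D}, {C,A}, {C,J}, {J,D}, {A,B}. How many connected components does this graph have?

I is isolated — a component by itself.
F is isolated — a component by itself.
Starting from A we can reach A, B, C, D, E, G, H, J. That is one component of size 8.
Total: 3 components.

3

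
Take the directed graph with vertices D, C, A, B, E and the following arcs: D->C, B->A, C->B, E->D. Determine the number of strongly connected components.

{D} is an SCC by itself.
{A} is an SCC by itself.
{E} is an SCC by itself.
{B} is an SCC by itself.
{C} is an SCC by itself.
That gives 5 strongly connected components.

5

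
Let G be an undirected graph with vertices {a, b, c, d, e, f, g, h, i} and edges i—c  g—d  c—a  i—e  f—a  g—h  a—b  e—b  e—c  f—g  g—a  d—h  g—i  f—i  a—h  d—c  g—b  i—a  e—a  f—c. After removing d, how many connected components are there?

1

With d gone, the remaining components are: {a, b, c, e, f, g, h, i}.
That is 1 component.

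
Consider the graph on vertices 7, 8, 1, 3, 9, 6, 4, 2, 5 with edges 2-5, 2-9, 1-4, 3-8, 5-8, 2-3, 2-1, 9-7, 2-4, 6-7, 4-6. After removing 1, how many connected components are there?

1

With 1 gone, the remaining components are: {2, 3, 4, 5, 6, 7, 8, 9}.
That is 1 component.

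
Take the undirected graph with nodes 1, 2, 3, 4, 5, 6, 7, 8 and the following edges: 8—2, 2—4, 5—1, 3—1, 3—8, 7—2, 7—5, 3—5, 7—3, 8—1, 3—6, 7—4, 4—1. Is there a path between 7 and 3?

From 7 we can reach 1, 2, 3, 4, 5, 6, 7, 8, which includes 3.

Yes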